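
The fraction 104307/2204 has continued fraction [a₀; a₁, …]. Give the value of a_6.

⌊104307/2204⌋ = 47, remainder 719
⌊2204/719⌋ = 3, remainder 47
⌊719/47⌋ = 15, remainder 14
⌊47/14⌋ = 3, remainder 5
⌊14/5⌋ = 2, remainder 4
⌊5/4⌋ = 1, remainder 1
⌊4/1⌋ = 4, remainder 0

4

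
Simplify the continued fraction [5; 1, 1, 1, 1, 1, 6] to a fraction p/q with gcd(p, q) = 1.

Collapse the nested fraction from the inside out:
Start with 6.
1 + 1/(6/1) = 1 + 1/6 = 7/6
1 + 1/(7/6) = 1 + 6/7 = 13/7
1 + 1/(13/7) = 1 + 7/13 = 20/13
1 + 1/(20/13) = 1 + 13/20 = 33/20
1 + 1/(33/20) = 1 + 20/33 = 53/33
5 + 1/(53/33) = 5 + 33/53 = 298/53

298/53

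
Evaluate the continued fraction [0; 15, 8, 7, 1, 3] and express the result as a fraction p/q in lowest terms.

252/3811

Use the convergent recurrence hₖ = aₖ·hₖ₋₁ + hₖ₋₂ (and likewise for the denominators kₖ):
a_0 = 0: 0/1
a_1 = 15: 1/15
a_2 = 8: 8/121
a_3 = 7: 57/862
a_4 = 1: 65/983
a_5 = 3: 252/3811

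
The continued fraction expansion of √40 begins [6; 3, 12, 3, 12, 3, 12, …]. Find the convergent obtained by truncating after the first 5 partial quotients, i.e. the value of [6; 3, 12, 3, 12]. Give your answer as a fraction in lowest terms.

8886/1405

a_0 = 6: 6/1
a_1 = 3: 19/3
a_2 = 12: 234/37
a_3 = 3: 721/114
a_4 = 12: 8886/1405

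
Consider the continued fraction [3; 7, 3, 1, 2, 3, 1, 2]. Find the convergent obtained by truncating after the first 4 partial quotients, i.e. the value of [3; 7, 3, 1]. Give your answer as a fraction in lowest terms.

91/29

Work from the innermost term outward:
Start with 1.
3 + 1/(1/1) = 3 + 1/1 = 4/1
7 + 1/(4/1) = 7 + 1/4 = 29/4
3 + 1/(29/4) = 3 + 4/29 = 91/29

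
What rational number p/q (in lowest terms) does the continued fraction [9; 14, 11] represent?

1406/155

Compute successive convergents:
a_0 = 9: 9/1
a_1 = 14: 127/14
a_2 = 11: 1406/155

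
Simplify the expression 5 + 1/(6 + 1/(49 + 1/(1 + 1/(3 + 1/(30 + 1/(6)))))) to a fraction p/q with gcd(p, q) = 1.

1129539/218644

Start with 6.
30 + 1/(6/1) = 30 + 1/6 = 181/6
3 + 1/(181/6) = 3 + 6/181 = 549/181
1 + 1/(549/181) = 1 + 181/549 = 730/549
49 + 1/(730/549) = 49 + 549/730 = 36319/730
6 + 1/(36319/730) = 6 + 730/36319 = 218644/36319
5 + 1/(218644/36319) = 5 + 36319/218644 = 1129539/218644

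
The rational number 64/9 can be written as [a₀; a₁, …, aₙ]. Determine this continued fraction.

[7; 9]

64 ÷ 9 → quotient 7, remainder 1
9 ÷ 1 → quotient 9, remainder 0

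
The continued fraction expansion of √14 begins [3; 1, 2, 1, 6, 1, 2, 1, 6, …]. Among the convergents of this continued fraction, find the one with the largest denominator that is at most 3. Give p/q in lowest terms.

11/3

a_0 = 3: 3/1  (≤ bound)
a_1 = 1: 4/1  (≤ bound)
a_2 = 2: 11/3  (≤ bound)
a_3 = 1: 15/4  (> 3, stop)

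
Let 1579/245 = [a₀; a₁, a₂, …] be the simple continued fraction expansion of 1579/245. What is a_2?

⌊1579/245⌋ = 6, remainder 109
⌊245/109⌋ = 2, remainder 27
⌊109/27⌋ = 4, remainder 1

4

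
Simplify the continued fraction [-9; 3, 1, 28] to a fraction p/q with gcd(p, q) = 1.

Compute successive convergents:
a_0 = -9: -9/1
a_1 = 3: -26/3
a_2 = 1: -35/4
a_3 = 28: -1006/115

-1006/115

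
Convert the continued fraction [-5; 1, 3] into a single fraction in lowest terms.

Compute successive convergents:
a_0 = -5: -5/1
a_1 = 1: -4/1
a_2 = 3: -17/4

-17/4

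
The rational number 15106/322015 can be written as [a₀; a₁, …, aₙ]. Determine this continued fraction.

Apply division with remainder until the remainder is 0:
15106 ÷ 322015 → quotient 0, remainder 15106
322015 ÷ 15106 → quotient 21, remainder 4789
15106 ÷ 4789 → quotient 3, remainder 739
4789 ÷ 739 → quotient 6, remainder 355
739 ÷ 355 → quotient 2, remainder 29
355 ÷ 29 → quotient 12, remainder 7
29 ÷ 7 → quotient 4, remainder 1
7 ÷ 1 → quotient 7, remainder 0

[0; 21, 3, 6, 2, 12, 4, 7]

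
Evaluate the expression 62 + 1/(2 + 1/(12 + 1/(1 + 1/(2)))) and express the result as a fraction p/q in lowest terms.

Work from the innermost term outward:
Start with 2.
1 + 1/(2/1) = 1 + 1/2 = 3/2
12 + 1/(3/2) = 12 + 2/3 = 38/3
2 + 1/(38/3) = 2 + 3/38 = 79/38
62 + 1/(79/38) = 62 + 38/79 = 4936/79

4936/79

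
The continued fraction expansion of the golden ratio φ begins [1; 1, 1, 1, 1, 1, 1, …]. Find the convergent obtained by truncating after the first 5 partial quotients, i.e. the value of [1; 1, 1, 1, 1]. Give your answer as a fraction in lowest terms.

Start with 1.
1 + 1/(1/1) = 1 + 1/1 = 2/1
1 + 1/(2/1) = 1 + 1/2 = 3/2
1 + 1/(3/2) = 1 + 2/3 = 5/3
1 + 1/(5/3) = 1 + 3/5 = 8/5

8/5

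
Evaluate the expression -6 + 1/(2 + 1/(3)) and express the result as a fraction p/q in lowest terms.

Use the convergent recurrence hₖ = aₖ·hₖ₋₁ + hₖ₋₂ (and likewise for the denominators kₖ):
a_0 = -6: -6/1
a_1 = 2: -11/2
a_2 = 3: -39/7

-39/7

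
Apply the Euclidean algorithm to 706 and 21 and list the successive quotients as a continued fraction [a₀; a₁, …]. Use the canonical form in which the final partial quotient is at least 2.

Run the Euclidean algorithm, recording each quotient:
706 ÷ 21 → quotient 33, remainder 13
21 ÷ 13 → quotient 1, remainder 8
13 ÷ 8 → quotient 1, remainder 5
8 ÷ 5 → quotient 1, remainder 3
5 ÷ 3 → quotient 1, remainder 2
3 ÷ 2 → quotient 1, remainder 1
2 ÷ 1 → quotient 2, remainder 0

[33; 1, 1, 1, 1, 1, 2]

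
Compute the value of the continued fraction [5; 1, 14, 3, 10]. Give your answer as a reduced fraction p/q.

Start with 10.
3 + 1/(10/1) = 3 + 1/10 = 31/10
14 + 1/(31/10) = 14 + 10/31 = 444/31
1 + 1/(444/31) = 1 + 31/444 = 475/444
5 + 1/(475/444) = 5 + 444/475 = 2819/475

2819/475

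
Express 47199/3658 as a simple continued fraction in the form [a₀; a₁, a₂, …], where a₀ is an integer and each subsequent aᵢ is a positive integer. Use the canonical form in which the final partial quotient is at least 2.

47199 = 12·3658 + 3303, so a_0 = 12
3658 = 1·3303 + 355, so a_1 = 1
3303 = 9·355 + 108, so a_2 = 9
355 = 3·108 + 31, so a_3 = 3
108 = 3·31 + 15, so a_4 = 3
31 = 2·15 + 1, so a_5 = 2
15 = 15·1 + 0, so a_6 = 15

[12; 1, 9, 3, 3, 2, 15]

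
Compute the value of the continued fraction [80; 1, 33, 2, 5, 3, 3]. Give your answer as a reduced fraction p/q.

Start with 3.
3 + 1/(3/1) = 3 + 1/3 = 10/3
5 + 1/(10/3) = 5 + 3/10 = 53/10
2 + 1/(53/10) = 2 + 10/53 = 116/53
33 + 1/(116/53) = 33 + 53/116 = 3881/116
1 + 1/(3881/116) = 1 + 116/3881 = 3997/3881
80 + 1/(3997/3881) = 80 + 3881/3997 = 323641/3997

323641/3997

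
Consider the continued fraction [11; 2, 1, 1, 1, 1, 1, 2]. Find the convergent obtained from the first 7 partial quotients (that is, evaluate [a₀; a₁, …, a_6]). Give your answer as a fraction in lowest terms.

Use the convergent recurrence hₖ = aₖ·hₖ₋₁ + hₖ₋₂ (and likewise for the denominators kₖ):
a_0 = 11: 11/1
a_1 = 2: 23/2
a_2 = 1: 34/3
a_3 = 1: 57/5
a_4 = 1: 91/8
a_5 = 1: 148/13
a_6 = 1: 239/21

239/21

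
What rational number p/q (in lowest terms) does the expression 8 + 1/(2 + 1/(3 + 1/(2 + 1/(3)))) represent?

Start with 3.
2 + 1/(3/1) = 2 + 1/3 = 7/3
3 + 1/(7/3) = 3 + 3/7 = 24/7
2 + 1/(24/7) = 2 + 7/24 = 55/24
8 + 1/(55/24) = 8 + 24/55 = 464/55

464/55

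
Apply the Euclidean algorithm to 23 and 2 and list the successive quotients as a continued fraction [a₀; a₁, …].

Run the Euclidean algorithm, recording each quotient:
⌊23/2⌋ = 11, remainder 1
⌊2/1⌋ = 2, remainder 0

[11; 2]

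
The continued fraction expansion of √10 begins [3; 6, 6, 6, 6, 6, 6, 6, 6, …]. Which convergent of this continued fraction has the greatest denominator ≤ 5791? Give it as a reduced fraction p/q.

4443/1405

List convergents until the denominator exceeds the bound:
a_0 = 3: 3/1  (≤ bound)
a_1 = 6: 19/6  (≤ bound)
a_2 = 6: 117/37  (≤ bound)
a_3 = 6: 721/228  (≤ bound)
a_4 = 6: 4443/1405  (≤ bound)
a_5 = 6: 27379/8658  (> 5791, stop)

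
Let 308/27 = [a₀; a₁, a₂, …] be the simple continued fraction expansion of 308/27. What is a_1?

2

Repeatedly divide and take the remainder:
308 = 11·27 + 11, so a_0 = 11
27 = 2·11 + 5, so a_1 = 2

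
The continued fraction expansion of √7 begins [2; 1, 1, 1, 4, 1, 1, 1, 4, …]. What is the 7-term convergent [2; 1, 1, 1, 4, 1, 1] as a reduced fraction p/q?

82/31

Compute successive convergents:
a_0 = 2: 2/1
a_1 = 1: 3/1
a_2 = 1: 5/2
a_3 = 1: 8/3
a_4 = 4: 37/14
a_5 = 1: 45/17
a_6 = 1: 82/31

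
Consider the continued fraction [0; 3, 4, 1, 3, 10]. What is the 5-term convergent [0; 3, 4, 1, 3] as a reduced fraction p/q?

19/61

Start with 3.
1 + 1/(3/1) = 1 + 1/3 = 4/3
4 + 1/(4/3) = 4 + 3/4 = 19/4
3 + 1/(19/4) = 3 + 4/19 = 61/19
0 + 1/(61/19) = 0 + 19/61 = 19/61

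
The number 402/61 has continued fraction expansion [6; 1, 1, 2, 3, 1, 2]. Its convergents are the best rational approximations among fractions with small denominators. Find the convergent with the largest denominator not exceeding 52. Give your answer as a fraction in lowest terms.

145/22

a_0 = 6: 6/1  (≤ bound)
a_1 = 1: 7/1  (≤ bound)
a_2 = 1: 13/2  (≤ bound)
a_3 = 2: 33/5  (≤ bound)
a_4 = 3: 112/17  (≤ bound)
a_5 = 1: 145/22  (≤ bound)
a_6 = 2: 402/61  (> 52, stop)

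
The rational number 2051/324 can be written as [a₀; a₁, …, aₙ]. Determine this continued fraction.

[6; 3, 35, 1, 2]

2051 ÷ 324 → quotient 6, remainder 107
324 ÷ 107 → quotient 3, remainder 3
107 ÷ 3 → quotient 35, remainder 2
3 ÷ 2 → quotient 1, remainder 1
2 ÷ 1 → quotient 2, remainder 0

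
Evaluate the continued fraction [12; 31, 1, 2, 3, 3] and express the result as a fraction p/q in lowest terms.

a_0 = 12: 12/1
a_1 = 31: 373/31
a_2 = 1: 385/32
a_3 = 2: 1143/95
a_4 = 3: 3814/317
a_5 = 3: 12585/1046

12585/1046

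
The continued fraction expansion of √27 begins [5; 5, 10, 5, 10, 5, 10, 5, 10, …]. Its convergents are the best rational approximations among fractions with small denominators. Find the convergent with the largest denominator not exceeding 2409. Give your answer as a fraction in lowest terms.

1351/260

a_0 = 5: 5/1  (≤ bound)
a_1 = 5: 26/5  (≤ bound)
a_2 = 10: 265/51  (≤ bound)
a_3 = 5: 1351/260  (≤ bound)
a_4 = 10: 13775/2651  (> 2409, stop)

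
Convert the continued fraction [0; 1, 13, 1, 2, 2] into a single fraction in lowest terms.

96/103

Start with 2.
2 + 1/(2/1) = 2 + 1/2 = 5/2
1 + 1/(5/2) = 1 + 2/5 = 7/5
13 + 1/(7/5) = 13 + 5/7 = 96/7
1 + 1/(96/7) = 1 + 7/96 = 103/96
0 + 1/(103/96) = 0 + 96/103 = 96/103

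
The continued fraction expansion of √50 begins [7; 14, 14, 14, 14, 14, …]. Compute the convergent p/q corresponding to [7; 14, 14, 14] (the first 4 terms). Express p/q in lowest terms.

Compute successive convergents:
a_0 = 7: 7/1
a_1 = 14: 99/14
a_2 = 14: 1393/197
a_3 = 14: 19601/2772

19601/2772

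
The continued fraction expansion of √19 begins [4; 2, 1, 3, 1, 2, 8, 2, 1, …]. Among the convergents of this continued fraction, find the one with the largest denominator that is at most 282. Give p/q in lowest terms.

170/39

List convergents until the denominator exceeds the bound:
a_0 = 4: 4/1  (≤ bound)
a_1 = 2: 9/2  (≤ bound)
a_2 = 1: 13/3  (≤ bound)
a_3 = 3: 48/11  (≤ bound)
a_4 = 1: 61/14  (≤ bound)
a_5 = 2: 170/39  (≤ bound)
a_6 = 8: 1421/326  (> 282, stop)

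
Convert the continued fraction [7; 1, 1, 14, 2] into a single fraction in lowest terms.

451/60

Build up convergents one term at a time:
a_0 = 7: 7/1
a_1 = 1: 8/1
a_2 = 1: 15/2
a_3 = 14: 218/29
a_4 = 2: 451/60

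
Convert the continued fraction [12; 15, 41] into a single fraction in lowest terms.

Work from the innermost term outward:
Start with 41.
15 + 1/(41/1) = 15 + 1/41 = 616/41
12 + 1/(616/41) = 12 + 41/616 = 7433/616

7433/616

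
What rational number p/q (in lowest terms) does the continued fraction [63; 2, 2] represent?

Collapse the nested fraction from the inside out:
Start with 2.
2 + 1/(2/1) = 2 + 1/2 = 5/2
63 + 1/(5/2) = 63 + 2/5 = 317/5

317/5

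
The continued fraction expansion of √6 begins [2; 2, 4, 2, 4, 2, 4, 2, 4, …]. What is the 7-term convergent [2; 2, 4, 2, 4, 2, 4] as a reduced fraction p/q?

Build up convergents one term at a time:
a_0 = 2: 2/1
a_1 = 2: 5/2
a_2 = 4: 22/9
a_3 = 2: 49/20
a_4 = 4: 218/89
a_5 = 2: 485/198
a_6 = 4: 2158/881

2158/881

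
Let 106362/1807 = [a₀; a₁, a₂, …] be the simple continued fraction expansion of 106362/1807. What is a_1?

1

106362 = 58·1807 + 1556, so a_0 = 58
1807 = 1·1556 + 251, so a_1 = 1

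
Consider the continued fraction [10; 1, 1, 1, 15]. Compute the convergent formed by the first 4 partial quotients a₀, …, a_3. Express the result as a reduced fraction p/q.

32/3

Build up convergents one term at a time:
a_0 = 10: 10/1
a_1 = 1: 11/1
a_2 = 1: 21/2
a_3 = 1: 32/3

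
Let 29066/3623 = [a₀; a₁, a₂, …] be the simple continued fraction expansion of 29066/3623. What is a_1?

29066 = 8·3623 + 82, so a_0 = 8
3623 = 44·82 + 15, so a_1 = 44

44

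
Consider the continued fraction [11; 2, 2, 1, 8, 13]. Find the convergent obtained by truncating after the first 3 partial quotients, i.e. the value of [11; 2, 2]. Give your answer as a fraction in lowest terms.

57/5

Start with 2.
2 + 1/(2/1) = 2 + 1/2 = 5/2
11 + 1/(5/2) = 11 + 2/5 = 57/5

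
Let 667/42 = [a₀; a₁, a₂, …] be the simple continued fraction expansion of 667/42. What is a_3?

2

667 = 15·42 + 37, so a_0 = 15
42 = 1·37 + 5, so a_1 = 1
37 = 7·5 + 2, so a_2 = 7
5 = 2·2 + 1, so a_3 = 2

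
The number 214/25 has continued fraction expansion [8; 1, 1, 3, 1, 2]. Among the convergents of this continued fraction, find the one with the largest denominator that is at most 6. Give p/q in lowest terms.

a_0 = 8: 8/1  (≤ bound)
a_1 = 1: 9/1  (≤ bound)
a_2 = 1: 17/2  (≤ bound)
a_3 = 3: 60/7  (> 6, stop)

17/2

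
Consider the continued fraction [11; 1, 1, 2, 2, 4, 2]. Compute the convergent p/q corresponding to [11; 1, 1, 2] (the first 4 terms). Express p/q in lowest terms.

Build up convergents one term at a time:
a_0 = 11: 11/1
a_1 = 1: 12/1
a_2 = 1: 23/2
a_3 = 2: 58/5

58/5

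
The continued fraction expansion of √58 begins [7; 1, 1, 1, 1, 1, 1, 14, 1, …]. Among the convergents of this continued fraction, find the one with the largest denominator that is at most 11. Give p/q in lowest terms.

List convergents until the denominator exceeds the bound:
a_0 = 7: 7/1  (≤ bound)
a_1 = 1: 8/1  (≤ bound)
a_2 = 1: 15/2  (≤ bound)
a_3 = 1: 23/3  (≤ bound)
a_4 = 1: 38/5  (≤ bound)
a_5 = 1: 61/8  (≤ bound)
a_6 = 1: 99/13  (> 11, stop)

61/8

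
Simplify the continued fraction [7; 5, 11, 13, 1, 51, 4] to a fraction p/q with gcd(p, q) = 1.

1185090/164677

Start with 4.
51 + 1/(4/1) = 51 + 1/4 = 205/4
1 + 1/(205/4) = 1 + 4/205 = 209/205
13 + 1/(209/205) = 13 + 205/209 = 2922/209
11 + 1/(2922/209) = 11 + 209/2922 = 32351/2922
5 + 1/(32351/2922) = 5 + 2922/32351 = 164677/32351
7 + 1/(164677/32351) = 7 + 32351/164677 = 1185090/164677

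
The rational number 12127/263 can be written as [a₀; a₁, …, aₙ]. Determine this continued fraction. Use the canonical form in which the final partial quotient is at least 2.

[46; 9, 14, 2]

Run the Euclidean algorithm, recording each quotient:
12127 ÷ 263 → quotient 46, remainder 29
263 ÷ 29 → quotient 9, remainder 2
29 ÷ 2 → quotient 14, remainder 1
2 ÷ 1 → quotient 2, remainder 0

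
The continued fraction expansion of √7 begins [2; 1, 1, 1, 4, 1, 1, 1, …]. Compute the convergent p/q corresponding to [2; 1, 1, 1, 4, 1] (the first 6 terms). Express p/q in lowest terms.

a_0 = 2: 2/1
a_1 = 1: 3/1
a_2 = 1: 5/2
a_3 = 1: 8/3
a_4 = 4: 37/14
a_5 = 1: 45/17

45/17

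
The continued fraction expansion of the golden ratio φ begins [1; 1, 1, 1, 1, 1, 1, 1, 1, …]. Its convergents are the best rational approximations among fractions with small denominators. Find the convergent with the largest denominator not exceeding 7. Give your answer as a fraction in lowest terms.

8/5

a_0 = 1: 1/1  (≤ bound)
a_1 = 1: 2/1  (≤ bound)
a_2 = 1: 3/2  (≤ bound)
a_3 = 1: 5/3  (≤ bound)
a_4 = 1: 8/5  (≤ bound)
a_5 = 1: 13/8  (> 7, stop)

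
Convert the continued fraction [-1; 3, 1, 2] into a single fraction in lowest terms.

a_0 = -1: -1/1
a_1 = 3: -2/3
a_2 = 1: -3/4
a_3 = 2: -8/11

-8/11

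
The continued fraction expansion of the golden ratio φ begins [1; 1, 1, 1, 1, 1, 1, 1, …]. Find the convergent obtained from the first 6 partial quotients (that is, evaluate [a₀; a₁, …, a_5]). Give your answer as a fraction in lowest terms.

13/8

a_0 = 1: 1/1
a_1 = 1: 2/1
a_2 = 1: 3/2
a_3 = 1: 5/3
a_4 = 1: 8/5
a_5 = 1: 13/8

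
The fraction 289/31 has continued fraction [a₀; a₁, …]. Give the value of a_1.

3

289 = 9·31 + 10, so a_0 = 9
31 = 3·10 + 1, so a_1 = 3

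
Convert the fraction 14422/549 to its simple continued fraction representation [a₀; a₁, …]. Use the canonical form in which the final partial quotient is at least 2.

Repeatedly divide and take the remainder:
14422 = 26·549 + 148, so a_0 = 26
549 = 3·148 + 105, so a_1 = 3
148 = 1·105 + 43, so a_2 = 1
105 = 2·43 + 19, so a_3 = 2
43 = 2·19 + 5, so a_4 = 2
19 = 3·5 + 4, so a_5 = 3
5 = 1·4 + 1, so a_6 = 1
4 = 4·1 + 0, so a_7 = 4

[26; 3, 1, 2, 2, 3, 1, 4]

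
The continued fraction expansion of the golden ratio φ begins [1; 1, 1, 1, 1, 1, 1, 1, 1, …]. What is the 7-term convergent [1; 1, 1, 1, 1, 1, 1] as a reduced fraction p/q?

Build up convergents one term at a time:
a_0 = 1: 1/1
a_1 = 1: 2/1
a_2 = 1: 3/2
a_3 = 1: 5/3
a_4 = 1: 8/5
a_5 = 1: 13/8
a_6 = 1: 21/13

21/13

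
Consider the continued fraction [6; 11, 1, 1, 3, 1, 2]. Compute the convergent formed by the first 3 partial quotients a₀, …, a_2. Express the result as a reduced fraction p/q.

Use the convergent recurrence hₖ = aₖ·hₖ₋₁ + hₖ₋₂ (and likewise for the denominators kₖ):
a_0 = 6: 6/1
a_1 = 11: 67/11
a_2 = 1: 73/12

73/12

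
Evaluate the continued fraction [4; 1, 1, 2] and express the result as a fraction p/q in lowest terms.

Collapse the nested fraction from the inside out:
Start with 2.
1 + 1/(2/1) = 1 + 1/2 = 3/2
1 + 1/(3/2) = 1 + 2/3 = 5/3
4 + 1/(5/3) = 4 + 3/5 = 23/5

23/5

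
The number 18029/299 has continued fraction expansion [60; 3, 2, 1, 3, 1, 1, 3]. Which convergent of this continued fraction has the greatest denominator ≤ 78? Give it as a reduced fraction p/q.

2834/47

List convergents until the denominator exceeds the bound:
a_0 = 60: 60/1  (≤ bound)
a_1 = 3: 181/3  (≤ bound)
a_2 = 2: 422/7  (≤ bound)
a_3 = 1: 603/10  (≤ bound)
a_4 = 3: 2231/37  (≤ bound)
a_5 = 1: 2834/47  (≤ bound)
a_6 = 1: 5065/84  (> 78, stop)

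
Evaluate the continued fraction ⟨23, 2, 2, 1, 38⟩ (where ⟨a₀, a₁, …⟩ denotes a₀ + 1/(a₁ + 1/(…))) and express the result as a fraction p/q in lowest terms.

6349/271

Use the convergent recurrence hₖ = aₖ·hₖ₋₁ + hₖ₋₂ (and likewise for the denominators kₖ):
a_0 = 23: 23/1
a_1 = 2: 47/2
a_2 = 2: 117/5
a_3 = 1: 164/7
a_4 = 38: 6349/271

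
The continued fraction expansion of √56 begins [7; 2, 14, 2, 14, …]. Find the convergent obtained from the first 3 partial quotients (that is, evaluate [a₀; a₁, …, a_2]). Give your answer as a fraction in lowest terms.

Work from the innermost term outward:
Start with 14.
2 + 1/(14/1) = 2 + 1/14 = 29/14
7 + 1/(29/14) = 7 + 14/29 = 217/29

217/29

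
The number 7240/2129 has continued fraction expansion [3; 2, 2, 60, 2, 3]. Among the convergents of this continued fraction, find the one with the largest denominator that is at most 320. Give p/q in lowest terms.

1027/302

a_0 = 3: 3/1  (≤ bound)
a_1 = 2: 7/2  (≤ bound)
a_2 = 2: 17/5  (≤ bound)
a_3 = 60: 1027/302  (≤ bound)
a_4 = 2: 2071/609  (> 320, stop)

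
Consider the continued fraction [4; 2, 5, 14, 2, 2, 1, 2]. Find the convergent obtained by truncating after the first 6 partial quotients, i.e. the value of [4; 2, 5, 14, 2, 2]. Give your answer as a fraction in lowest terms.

3573/802

Starting at the tail and folding back:
Start with 2.
2 + 1/(2/1) = 2 + 1/2 = 5/2
14 + 1/(5/2) = 14 + 2/5 = 72/5
5 + 1/(72/5) = 5 + 5/72 = 365/72
2 + 1/(365/72) = 2 + 72/365 = 802/365
4 + 1/(802/365) = 4 + 365/802 = 3573/802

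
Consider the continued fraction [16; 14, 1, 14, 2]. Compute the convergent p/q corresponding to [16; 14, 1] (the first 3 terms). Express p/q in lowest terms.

Start with 1.
14 + 1/(1/1) = 14 + 1/1 = 15/1
16 + 1/(15/1) = 16 + 1/15 = 241/15

241/15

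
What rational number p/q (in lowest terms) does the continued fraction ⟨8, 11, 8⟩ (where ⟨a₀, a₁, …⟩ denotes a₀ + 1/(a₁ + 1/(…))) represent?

Start with 8.
11 + 1/(8/1) = 11 + 1/8 = 89/8
8 + 1/(89/8) = 8 + 8/89 = 720/89

720/89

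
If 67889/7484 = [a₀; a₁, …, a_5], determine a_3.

4

Repeatedly divide and take the remainder:
⌊67889/7484⌋ = 9, remainder 533
⌊7484/533⌋ = 14, remainder 22
⌊533/22⌋ = 24, remainder 5
⌊22/5⌋ = 4, remainder 2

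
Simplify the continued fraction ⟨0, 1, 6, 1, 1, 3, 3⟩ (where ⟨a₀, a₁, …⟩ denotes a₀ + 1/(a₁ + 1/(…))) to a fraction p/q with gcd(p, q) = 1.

a_0 = 0: 0/1
a_1 = 1: 1/1
a_2 = 6: 6/7
a_3 = 1: 7/8
a_4 = 1: 13/15
a_5 = 3: 46/53
a_6 = 3: 151/174

151/174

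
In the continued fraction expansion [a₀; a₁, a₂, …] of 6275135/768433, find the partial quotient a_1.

Run the Euclidean algorithm, recording each quotient:
⌊6275135/768433⌋ = 8, remainder 127671
⌊768433/127671⌋ = 6, remainder 2407

6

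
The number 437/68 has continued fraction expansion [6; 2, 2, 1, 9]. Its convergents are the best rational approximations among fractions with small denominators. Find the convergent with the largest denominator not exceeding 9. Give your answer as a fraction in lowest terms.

45/7

List convergents until the denominator exceeds the bound:
a_0 = 6: 6/1  (≤ bound)
a_1 = 2: 13/2  (≤ bound)
a_2 = 2: 32/5  (≤ bound)
a_3 = 1: 45/7  (≤ bound)
a_4 = 9: 437/68  (> 9, stop)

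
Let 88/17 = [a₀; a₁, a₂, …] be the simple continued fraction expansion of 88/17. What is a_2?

1

88 ÷ 17 → quotient 5, remainder 3
17 ÷ 3 → quotient 5, remainder 2
3 ÷ 2 → quotient 1, remainder 1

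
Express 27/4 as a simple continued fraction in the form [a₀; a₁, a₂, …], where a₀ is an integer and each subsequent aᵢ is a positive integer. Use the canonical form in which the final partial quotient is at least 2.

Run the Euclidean algorithm, recording each quotient:
⌊27/4⌋ = 6, remainder 3
⌊4/3⌋ = 1, remainder 1
⌊3/1⌋ = 3, remainder 0

[6; 1, 3]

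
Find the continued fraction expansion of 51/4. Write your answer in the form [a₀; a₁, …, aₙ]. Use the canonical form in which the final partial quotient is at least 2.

[12; 1, 3]

Run the Euclidean algorithm, recording each quotient:
51 = 12·4 + 3, so a_0 = 12
4 = 1·3 + 1, so a_1 = 1
3 = 3·1 + 0, so a_2 = 3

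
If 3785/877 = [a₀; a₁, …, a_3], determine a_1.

Run the Euclidean algorithm, recording each quotient:
3785 = 4·877 + 277, so a_0 = 4
877 = 3·277 + 46, so a_1 = 3

3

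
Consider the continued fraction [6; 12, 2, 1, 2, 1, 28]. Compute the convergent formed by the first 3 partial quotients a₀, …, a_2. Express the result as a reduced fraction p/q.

Work from the innermost term outward:
Start with 2.
12 + 1/(2/1) = 12 + 1/2 = 25/2
6 + 1/(25/2) = 6 + 2/25 = 152/25

152/25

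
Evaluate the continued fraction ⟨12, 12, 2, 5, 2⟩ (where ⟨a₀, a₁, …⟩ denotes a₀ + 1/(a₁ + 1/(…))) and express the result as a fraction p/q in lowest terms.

Compute successive convergents:
a_0 = 12: 12/1
a_1 = 12: 145/12
a_2 = 2: 302/25
a_3 = 5: 1655/137
a_4 = 2: 3612/299

3612/299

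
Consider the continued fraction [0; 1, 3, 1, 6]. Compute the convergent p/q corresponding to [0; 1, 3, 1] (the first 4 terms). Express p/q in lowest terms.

Start with 1.
3 + 1/(1/1) = 3 + 1/1 = 4/1
1 + 1/(4/1) = 1 + 1/4 = 5/4
0 + 1/(5/4) = 0 + 4/5 = 4/5

4/5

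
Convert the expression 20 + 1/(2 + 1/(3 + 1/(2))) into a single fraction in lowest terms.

Collapse the nested fraction from the inside out:
Start with 2.
3 + 1/(2/1) = 3 + 1/2 = 7/2
2 + 1/(7/2) = 2 + 2/7 = 16/7
20 + 1/(16/7) = 20 + 7/16 = 327/16

327/16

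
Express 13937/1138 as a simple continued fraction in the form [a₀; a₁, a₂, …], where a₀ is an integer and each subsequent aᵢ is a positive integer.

[12; 4, 20, 14]

⌊13937/1138⌋ = 12, remainder 281
⌊1138/281⌋ = 4, remainder 14
⌊281/14⌋ = 20, remainder 1
⌊14/1⌋ = 14, remainder 0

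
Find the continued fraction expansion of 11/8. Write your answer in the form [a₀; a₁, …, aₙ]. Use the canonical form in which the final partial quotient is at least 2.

⌊11/8⌋ = 1, remainder 3
⌊8/3⌋ = 2, remainder 2
⌊3/2⌋ = 1, remainder 1
⌊2/1⌋ = 2, remainder 0

[1; 2, 1, 2]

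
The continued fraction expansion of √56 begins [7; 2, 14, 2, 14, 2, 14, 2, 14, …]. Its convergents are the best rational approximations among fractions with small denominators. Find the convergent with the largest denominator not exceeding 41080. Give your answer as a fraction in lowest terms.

a_0 = 7: 7/1  (≤ bound)
a_1 = 2: 15/2  (≤ bound)
a_2 = 14: 217/29  (≤ bound)
a_3 = 2: 449/60  (≤ bound)
a_4 = 14: 6503/869  (≤ bound)
a_5 = 2: 13455/1798  (≤ bound)
a_6 = 14: 194873/26041  (≤ bound)
a_7 = 2: 403201/53880  (> 41080, stop)

194873/26041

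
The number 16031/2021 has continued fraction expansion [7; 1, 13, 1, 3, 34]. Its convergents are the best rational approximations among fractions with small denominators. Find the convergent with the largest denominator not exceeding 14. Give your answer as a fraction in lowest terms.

a_0 = 7: 7/1  (≤ bound)
a_1 = 1: 8/1  (≤ bound)
a_2 = 13: 111/14  (≤ bound)
a_3 = 1: 119/15  (> 14, stop)

111/14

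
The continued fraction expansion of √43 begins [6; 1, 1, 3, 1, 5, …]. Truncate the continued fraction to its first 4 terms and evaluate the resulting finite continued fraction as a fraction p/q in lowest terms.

Collapse the nested fraction from the inside out:
Start with 3.
1 + 1/(3/1) = 1 + 1/3 = 4/3
1 + 1/(4/3) = 1 + 3/4 = 7/4
6 + 1/(7/4) = 6 + 4/7 = 46/7

46/7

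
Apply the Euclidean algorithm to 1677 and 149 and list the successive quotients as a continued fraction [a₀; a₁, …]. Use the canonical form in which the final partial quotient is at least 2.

Repeatedly divide and take the remainder:
1677 = 11·149 + 38, so a_0 = 11
149 = 3·38 + 35, so a_1 = 3
38 = 1·35 + 3, so a_2 = 1
35 = 11·3 + 2, so a_3 = 11
3 = 1·2 + 1, so a_4 = 1
2 = 2·1 + 0, so a_5 = 2

[11; 3, 1, 11, 1, 2]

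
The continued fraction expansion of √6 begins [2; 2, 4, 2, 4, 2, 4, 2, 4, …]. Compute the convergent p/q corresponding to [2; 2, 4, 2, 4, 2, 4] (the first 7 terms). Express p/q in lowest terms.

Starting at the tail and folding back:
Start with 4.
2 + 1/(4/1) = 2 + 1/4 = 9/4
4 + 1/(9/4) = 4 + 4/9 = 40/9
2 + 1/(40/9) = 2 + 9/40 = 89/40
4 + 1/(89/40) = 4 + 40/89 = 396/89
2 + 1/(396/89) = 2 + 89/396 = 881/396
2 + 1/(881/396) = 2 + 396/881 = 2158/881

2158/881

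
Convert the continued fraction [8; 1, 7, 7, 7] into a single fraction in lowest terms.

Start with 7.
7 + 1/(7/1) = 7 + 1/7 = 50/7
7 + 1/(50/7) = 7 + 7/50 = 357/50
1 + 1/(357/50) = 1 + 50/357 = 407/357
8 + 1/(407/357) = 8 + 357/407 = 3613/407

3613/407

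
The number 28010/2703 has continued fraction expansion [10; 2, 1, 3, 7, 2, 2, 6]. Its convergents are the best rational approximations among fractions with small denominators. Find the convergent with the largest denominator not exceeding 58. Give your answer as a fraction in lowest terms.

114/11

a_0 = 10: 10/1  (≤ bound)
a_1 = 2: 21/2  (≤ bound)
a_2 = 1: 31/3  (≤ bound)
a_3 = 3: 114/11  (≤ bound)
a_4 = 7: 829/80  (> 58, stop)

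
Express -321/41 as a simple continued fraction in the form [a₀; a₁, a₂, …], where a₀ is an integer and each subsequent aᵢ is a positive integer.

-321 ÷ 41 → quotient -8, remainder 7
41 ÷ 7 → quotient 5, remainder 6
7 ÷ 6 → quotient 1, remainder 1
6 ÷ 1 → quotient 6, remainder 0

[-8; 5, 1, 6]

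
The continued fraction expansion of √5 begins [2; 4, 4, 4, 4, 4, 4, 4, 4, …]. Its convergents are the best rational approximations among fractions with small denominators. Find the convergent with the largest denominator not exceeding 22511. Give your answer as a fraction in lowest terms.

a_0 = 2: 2/1  (≤ bound)
a_1 = 4: 9/4  (≤ bound)
a_2 = 4: 38/17  (≤ bound)
a_3 = 4: 161/72  (≤ bound)
a_4 = 4: 682/305  (≤ bound)
a_5 = 4: 2889/1292  (≤ bound)
a_6 = 4: 12238/5473  (≤ bound)
a_7 = 4: 51841/23184  (> 22511, stop)

12238/5473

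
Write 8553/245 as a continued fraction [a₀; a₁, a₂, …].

⌊8553/245⌋ = 34, remainder 223
⌊245/223⌋ = 1, remainder 22
⌊223/22⌋ = 10, remainder 3
⌊22/3⌋ = 7, remainder 1
⌊3/1⌋ = 3, remainder 0

[34; 1, 10, 7, 3]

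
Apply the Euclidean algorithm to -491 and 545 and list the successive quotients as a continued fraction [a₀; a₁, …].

-491 ÷ 545 → quotient -1, remainder 54
545 ÷ 54 → quotient 10, remainder 5
54 ÷ 5 → quotient 10, remainder 4
5 ÷ 4 → quotient 1, remainder 1
4 ÷ 1 → quotient 4, remainder 0

[-1; 10, 10, 1, 4]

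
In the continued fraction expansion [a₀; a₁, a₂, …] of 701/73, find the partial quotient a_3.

701 = 9·73 + 44, so a_0 = 9
73 = 1·44 + 29, so a_1 = 1
44 = 1·29 + 15, so a_2 = 1
29 = 1·15 + 14, so a_3 = 1

1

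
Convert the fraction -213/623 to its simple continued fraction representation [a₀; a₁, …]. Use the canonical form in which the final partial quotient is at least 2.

-213 = -1·623 + 410, so a_0 = -1
623 = 1·410 + 213, so a_1 = 1
410 = 1·213 + 197, so a_2 = 1
213 = 1·197 + 16, so a_3 = 1
197 = 12·16 + 5, so a_4 = 12
16 = 3·5 + 1, so a_5 = 3
5 = 5·1 + 0, so a_6 = 5

[-1; 1, 1, 1, 12, 3, 5]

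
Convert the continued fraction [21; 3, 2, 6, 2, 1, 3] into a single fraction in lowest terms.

11134/523

a_0 = 21: 21/1
a_1 = 3: 64/3
a_2 = 2: 149/7
a_3 = 6: 958/45
a_4 = 2: 2065/97
a_5 = 1: 3023/142
a_6 = 3: 11134/523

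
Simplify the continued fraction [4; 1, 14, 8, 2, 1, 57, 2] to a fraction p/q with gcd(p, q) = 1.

217011/43984

a_0 = 4: 4/1
a_1 = 1: 5/1
a_2 = 14: 74/15
a_3 = 8: 597/121
a_4 = 2: 1268/257
a_5 = 1: 1865/378
a_6 = 57: 107573/21803
a_7 = 2: 217011/43984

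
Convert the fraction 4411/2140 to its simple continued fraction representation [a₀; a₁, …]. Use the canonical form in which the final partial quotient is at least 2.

[2; 16, 2, 1, 43]

4411 = 2·2140 + 131, so a_0 = 2
2140 = 16·131 + 44, so a_1 = 16
131 = 2·44 + 43, so a_2 = 2
44 = 1·43 + 1, so a_3 = 1
43 = 43·1 + 0, so a_4 = 43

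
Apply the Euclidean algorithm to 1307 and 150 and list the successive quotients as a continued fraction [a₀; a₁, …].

Repeatedly divide and take the remainder:
1307 ÷ 150 → quotient 8, remainder 107
150 ÷ 107 → quotient 1, remainder 43
107 ÷ 43 → quotient 2, remainder 21
43 ÷ 21 → quotient 2, remainder 1
21 ÷ 1 → quotient 21, remainder 0

[8; 1, 2, 2, 21]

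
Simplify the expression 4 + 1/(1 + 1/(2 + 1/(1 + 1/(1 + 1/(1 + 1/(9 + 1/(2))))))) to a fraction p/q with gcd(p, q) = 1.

Start with 2.
9 + 1/(2/1) = 9 + 1/2 = 19/2
1 + 1/(19/2) = 1 + 2/19 = 21/19
1 + 1/(21/19) = 1 + 19/21 = 40/21
1 + 1/(40/21) = 1 + 21/40 = 61/40
2 + 1/(61/40) = 2 + 40/61 = 162/61
1 + 1/(162/61) = 1 + 61/162 = 223/162
4 + 1/(223/162) = 4 + 162/223 = 1054/223

1054/223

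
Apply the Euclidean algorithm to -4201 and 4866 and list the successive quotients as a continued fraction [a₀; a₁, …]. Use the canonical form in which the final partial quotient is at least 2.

[-1; 7, 3, 6, 1, 1, 2, 6]

⌊-4201/4866⌋ = -1, remainder 665
⌊4866/665⌋ = 7, remainder 211
⌊665/211⌋ = 3, remainder 32
⌊211/32⌋ = 6, remainder 19
⌊32/19⌋ = 1, remainder 13
⌊19/13⌋ = 1, remainder 6
⌊13/6⌋ = 2, remainder 1
⌊6/1⌋ = 6, remainder 0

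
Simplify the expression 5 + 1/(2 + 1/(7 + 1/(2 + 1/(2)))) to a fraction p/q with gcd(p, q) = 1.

432/79

a_0 = 5: 5/1
a_1 = 2: 11/2
a_2 = 7: 82/15
a_3 = 2: 175/32
a_4 = 2: 432/79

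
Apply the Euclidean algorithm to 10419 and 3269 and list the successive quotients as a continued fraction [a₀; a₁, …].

[3; 5, 2, 1, 12, 1, 14]

10419 ÷ 3269 → quotient 3, remainder 612
3269 ÷ 612 → quotient 5, remainder 209
612 ÷ 209 → quotient 2, remainder 194
209 ÷ 194 → quotient 1, remainder 15
194 ÷ 15 → quotient 12, remainder 14
15 ÷ 14 → quotient 1, remainder 1
14 ÷ 1 → quotient 14, remainder 0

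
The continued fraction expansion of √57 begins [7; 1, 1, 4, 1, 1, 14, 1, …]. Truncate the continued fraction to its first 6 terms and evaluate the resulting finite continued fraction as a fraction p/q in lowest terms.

151/20

a_0 = 7: 7/1
a_1 = 1: 8/1
a_2 = 1: 15/2
a_3 = 4: 68/9
a_4 = 1: 83/11
a_5 = 1: 151/20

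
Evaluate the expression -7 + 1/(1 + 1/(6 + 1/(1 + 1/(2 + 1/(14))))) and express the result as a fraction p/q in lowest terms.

-2023/330

Compute successive convergents:
a_0 = -7: -7/1
a_1 = 1: -6/1
a_2 = 6: -43/7
a_3 = 1: -49/8
a_4 = 2: -141/23
a_5 = 14: -2023/330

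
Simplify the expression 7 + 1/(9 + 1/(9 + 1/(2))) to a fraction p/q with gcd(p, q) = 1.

a_0 = 7: 7/1
a_1 = 9: 64/9
a_2 = 9: 583/82
a_3 = 2: 1230/173

1230/173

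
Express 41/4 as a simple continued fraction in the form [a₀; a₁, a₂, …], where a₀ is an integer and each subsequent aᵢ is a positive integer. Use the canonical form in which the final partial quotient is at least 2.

41 = 10·4 + 1, so a_0 = 10
4 = 4·1 + 0, so a_1 = 4

[10; 4]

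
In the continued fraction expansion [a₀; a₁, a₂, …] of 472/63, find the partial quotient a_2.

⌊472/63⌋ = 7, remainder 31
⌊63/31⌋ = 2, remainder 1
⌊31/1⌋ = 31, remainder 0

31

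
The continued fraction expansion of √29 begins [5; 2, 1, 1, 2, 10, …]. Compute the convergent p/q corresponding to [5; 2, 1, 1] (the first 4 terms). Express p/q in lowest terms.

a_0 = 5: 5/1
a_1 = 2: 11/2
a_2 = 1: 16/3
a_3 = 1: 27/5

27/5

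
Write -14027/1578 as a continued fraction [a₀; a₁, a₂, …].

[-9; 9, 58, 3]

-14027 ÷ 1578 → quotient -9, remainder 175
1578 ÷ 175 → quotient 9, remainder 3
175 ÷ 3 → quotient 58, remainder 1
3 ÷ 1 → quotient 3, remainder 0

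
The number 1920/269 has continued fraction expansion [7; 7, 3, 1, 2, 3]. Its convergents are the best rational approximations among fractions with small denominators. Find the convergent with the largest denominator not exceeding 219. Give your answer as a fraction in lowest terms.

571/80

a_0 = 7: 7/1  (≤ bound)
a_1 = 7: 50/7  (≤ bound)
a_2 = 3: 157/22  (≤ bound)
a_3 = 1: 207/29  (≤ bound)
a_4 = 2: 571/80  (≤ bound)
a_5 = 3: 1920/269  (> 219, stop)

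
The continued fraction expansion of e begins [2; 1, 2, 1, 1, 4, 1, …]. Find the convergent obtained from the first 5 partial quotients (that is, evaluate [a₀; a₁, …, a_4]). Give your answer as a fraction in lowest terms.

19/7

Build up convergents one term at a time:
a_0 = 2: 2/1
a_1 = 1: 3/1
a_2 = 2: 8/3
a_3 = 1: 11/4
a_4 = 1: 19/7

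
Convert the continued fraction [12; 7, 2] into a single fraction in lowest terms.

Start with 2.
7 + 1/(2/1) = 7 + 1/2 = 15/2
12 + 1/(15/2) = 12 + 2/15 = 182/15

182/15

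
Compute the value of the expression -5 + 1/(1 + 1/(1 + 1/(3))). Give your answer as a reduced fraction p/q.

Collapse the nested fraction from the inside out:
Start with 3.
1 + 1/(3/1) = 1 + 1/3 = 4/3
1 + 1/(4/3) = 1 + 3/4 = 7/4
-5 + 1/(7/4) = -5 + 4/7 = -31/7

-31/7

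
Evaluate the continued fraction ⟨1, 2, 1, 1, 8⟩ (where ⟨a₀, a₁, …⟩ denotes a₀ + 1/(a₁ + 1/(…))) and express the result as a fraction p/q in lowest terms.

Start with 8.
1 + 1/(8/1) = 1 + 1/8 = 9/8
1 + 1/(9/8) = 1 + 8/9 = 17/9
2 + 1/(17/9) = 2 + 9/17 = 43/17
1 + 1/(43/17) = 1 + 17/43 = 60/43

60/43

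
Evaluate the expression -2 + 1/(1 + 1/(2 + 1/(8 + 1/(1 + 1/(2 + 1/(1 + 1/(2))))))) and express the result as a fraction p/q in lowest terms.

Start with 2.
1 + 1/(2/1) = 1 + 1/2 = 3/2
2 + 1/(3/2) = 2 + 2/3 = 8/3
1 + 1/(8/3) = 1 + 3/8 = 11/8
8 + 1/(11/8) = 8 + 8/11 = 96/11
2 + 1/(96/11) = 2 + 11/96 = 203/96
1 + 1/(203/96) = 1 + 96/203 = 299/203
-2 + 1/(299/203) = -2 + 203/299 = -395/299

-395/299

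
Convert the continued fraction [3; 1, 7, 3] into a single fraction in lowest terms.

Start with 3.
7 + 1/(3/1) = 7 + 1/3 = 22/3
1 + 1/(22/3) = 1 + 3/22 = 25/22
3 + 1/(25/22) = 3 + 22/25 = 97/25

97/25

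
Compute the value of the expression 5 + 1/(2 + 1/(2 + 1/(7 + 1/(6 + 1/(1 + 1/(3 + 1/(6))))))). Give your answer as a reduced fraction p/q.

a_0 = 5: 5/1
a_1 = 2: 11/2
a_2 = 2: 27/5
a_3 = 7: 200/37
a_4 = 6: 1227/227
a_5 = 1: 1427/264
a_6 = 3: 5508/1019
a_7 = 6: 34475/6378

34475/6378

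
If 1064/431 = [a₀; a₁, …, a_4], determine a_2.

7

⌊1064/431⌋ = 2, remainder 202
⌊431/202⌋ = 2, remainder 27
⌊202/27⌋ = 7, remainder 13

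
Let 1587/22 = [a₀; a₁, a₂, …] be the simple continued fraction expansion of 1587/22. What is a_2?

1587 ÷ 22 → quotient 72, remainder 3
22 ÷ 3 → quotient 7, remainder 1
3 ÷ 1 → quotient 3, remainder 0

3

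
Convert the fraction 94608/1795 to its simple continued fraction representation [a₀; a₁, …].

Run the Euclidean algorithm, recording each quotient:
94608 = 52·1795 + 1268, so a_0 = 52
1795 = 1·1268 + 527, so a_1 = 1
1268 = 2·527 + 214, so a_2 = 2
527 = 2·214 + 99, so a_3 = 2
214 = 2·99 + 16, so a_4 = 2
99 = 6·16 + 3, so a_5 = 6
16 = 5·3 + 1, so a_6 = 5
3 = 3·1 + 0, so a_7 = 3

[52; 1, 2, 2, 2, 6, 5, 3]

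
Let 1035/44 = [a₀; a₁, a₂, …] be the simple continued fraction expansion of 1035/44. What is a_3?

⌊1035/44⌋ = 23, remainder 23
⌊44/23⌋ = 1, remainder 21
⌊23/21⌋ = 1, remainder 2
⌊21/2⌋ = 10, remainder 1

10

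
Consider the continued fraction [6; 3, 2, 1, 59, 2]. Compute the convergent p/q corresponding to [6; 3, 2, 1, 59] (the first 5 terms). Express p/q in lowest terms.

3761/597

Start with 59.
1 + 1/(59/1) = 1 + 1/59 = 60/59
2 + 1/(60/59) = 2 + 59/60 = 179/60
3 + 1/(179/60) = 3 + 60/179 = 597/179
6 + 1/(597/179) = 6 + 179/597 = 3761/597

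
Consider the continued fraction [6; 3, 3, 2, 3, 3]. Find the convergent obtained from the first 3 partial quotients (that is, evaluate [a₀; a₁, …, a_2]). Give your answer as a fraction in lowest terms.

a_0 = 6: 6/1
a_1 = 3: 19/3
a_2 = 3: 63/10

63/10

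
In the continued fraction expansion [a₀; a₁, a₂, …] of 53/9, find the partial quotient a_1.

53 ÷ 9 → quotient 5, remainder 8
9 ÷ 8 → quotient 1, remainder 1

1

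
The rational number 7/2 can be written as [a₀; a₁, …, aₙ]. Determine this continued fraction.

⌊7/2⌋ = 3, remainder 1
⌊2/1⌋ = 2, remainder 0

[3; 2]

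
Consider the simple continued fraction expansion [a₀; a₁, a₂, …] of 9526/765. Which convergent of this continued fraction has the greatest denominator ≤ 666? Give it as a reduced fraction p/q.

3001/241

a_0 = 12: 12/1  (≤ bound)
a_1 = 2: 25/2  (≤ bound)
a_2 = 4: 112/9  (≤ bound)
a_3 = 1: 137/11  (≤ bound)
a_4 = 2: 386/31  (≤ bound)
a_5 = 1: 523/42  (≤ bound)
a_6 = 5: 3001/241  (≤ bound)
a_7 = 3: 9526/765  (> 666, stop)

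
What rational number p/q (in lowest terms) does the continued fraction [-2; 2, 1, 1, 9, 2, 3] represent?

-563/351

Work from the innermost term outward:
Start with 3.
2 + 1/(3/1) = 2 + 1/3 = 7/3
9 + 1/(7/3) = 9 + 3/7 = 66/7
1 + 1/(66/7) = 1 + 7/66 = 73/66
1 + 1/(73/66) = 1 + 66/73 = 139/73
2 + 1/(139/73) = 2 + 73/139 = 351/139
-2 + 1/(351/139) = -2 + 139/351 = -563/351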